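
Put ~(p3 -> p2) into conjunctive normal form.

p3 & ~p2

~(p3 -> p2)
⇔ ~(~p3 | p2)   [eliminate ->]
⇔ ~~p3 & ~p2   [De Morgan]
⇔ p3 & ~p2   [double negation]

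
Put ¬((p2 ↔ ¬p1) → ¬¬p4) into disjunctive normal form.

¬((p2 ↔ ¬p1) → ¬¬p4)
⇔ ¬(¬(p2 ↔ ¬p1) ∨ ¬¬p4)   [eliminate →]
⇔ ¬(¬((p2 → ¬p1) ∧ (¬p1 → p2)) ∨ ¬¬p4)   [eliminate ↔]
⇔ ¬(¬((¬p2 ∨ ¬p1) ∧ (¬p1 → p2)) ∨ ¬¬p4)   [eliminate →]
⇔ ¬(¬((¬p2 ∨ ¬p1) ∧ (¬¬p1 ∨ p2)) ∨ ¬¬p4)   [eliminate →]
⇔ ¬¬((¬p2 ∨ ¬p1) ∧ (¬¬p1 ∨ p2)) ∧ ¬¬¬p4   [De Morgan]
⇔ (¬p2 ∨ ¬p1) ∧ (¬¬p1 ∨ p2) ∧ ¬¬¬p4   [double negation]
⇔ (¬p2 ∨ ¬p1) ∧ (p1 ∨ p2) ∧ ¬¬¬p4   [double negation]
⇔ (¬p2 ∨ ¬p1) ∧ (p1 ∨ p2) ∧ ¬p4   [double negation]
⇔ (¬p2 ∧ p1 ∧ ¬p4) ∨ (¬p2 ∧ p2 ∧ ¬p4) ∨ (¬p1 ∧ p1 ∧ ¬p4) ∨ (¬p1 ∧ p2 ∧ ¬p4)   [distribute ∧ over ∨]
⇔ (¬p2 ∧ p1 ∧ ¬p4) ∨ (¬p1 ∧ p2 ∧ ¬p4)   [simplify]

(¬p2 ∧ p1 ∧ ¬p4) ∨ (¬p1 ∧ p2 ∧ ¬p4)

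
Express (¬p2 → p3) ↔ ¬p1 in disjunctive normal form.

(¬p2 ∧ ¬p3 ∧ p1) ∨ (¬p1 ∧ p2) ∨ (¬p1 ∧ p3)

(¬p2 → p3) ↔ ¬p1
⇔ ((¬p2 → p3) → ¬p1) ∧ (¬p1 → (¬p2 → p3))   [eliminate ↔]
⇔ (¬(¬p2 → p3) ∨ ¬p1) ∧ (¬p1 → (¬p2 → p3))   [eliminate →]
⇔ (¬(¬¬p2 ∨ p3) ∨ ¬p1) ∧ (¬p1 → (¬p2 → p3))   [eliminate →]
⇔ (¬(¬¬p2 ∨ p3) ∨ ¬p1) ∧ (¬¬p1 ∨ (¬p2 → p3))   [eliminate →]
⇔ (¬(¬¬p2 ∨ p3) ∨ ¬p1) ∧ (¬¬p1 ∨ ¬¬p2 ∨ p3)   [eliminate →]
⇔ ((¬¬¬p2 ∧ ¬p3) ∨ ¬p1) ∧ (¬¬p1 ∨ ¬¬p2 ∨ p3)   [De Morgan]
⇔ ((¬p2 ∧ ¬p3) ∨ ¬p1) ∧ (¬¬p1 ∨ ¬¬p2 ∨ p3)   [double negation]
⇔ ((¬p2 ∧ ¬p3) ∨ ¬p1) ∧ (p1 ∨ ¬¬p2 ∨ p3)   [double negation]
⇔ ((¬p2 ∧ ¬p3) ∨ ¬p1) ∧ (p1 ∨ p2 ∨ p3)   [double negation]
⇔ (¬p2 ∧ ¬p3 ∧ p1) ∨ (¬p2 ∧ ¬p3 ∧ p2) ∨ (¬p2 ∧ ¬p3 ∧ p3) ∨ (¬p1 ∧ p1) ∨ (¬p1 ∧ p2) ∨ (¬p1 ∧ p3)   [distribute ∧ over ∨]
⇔ (¬p2 ∧ ¬p3 ∧ p1) ∨ (¬p1 ∧ p2) ∨ (¬p1 ∧ p3)   [simplify]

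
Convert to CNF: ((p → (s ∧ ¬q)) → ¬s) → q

s ∨ q

((p → (s ∧ ¬q)) → ¬s) → q
= ¬((p → (s ∧ ¬q)) → ¬s) ∨ q   [eliminate →]
= ¬(¬(p → (s ∧ ¬q)) ∨ ¬s) ∨ q   [eliminate →]
= ¬(¬(¬p ∨ (s ∧ ¬q)) ∨ ¬s) ∨ q   [eliminate →]
= (¬¬(¬p ∨ (s ∧ ¬q)) ∧ ¬¬s) ∨ q   [De Morgan]
= ((¬p ∨ (s ∧ ¬q)) ∧ ¬¬s) ∨ q   [double negation]
= ((¬p ∨ (s ∧ ¬q)) ∧ s) ∨ q   [double negation]
= (¬p ∨ s ∨ q) ∧ (¬p ∨ ¬q ∨ q) ∧ (s ∨ q)   [distribute ∨ over ∧]
= s ∨ q   [simplify]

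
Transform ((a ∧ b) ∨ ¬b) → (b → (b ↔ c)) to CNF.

((a ∧ b) ∨ ¬b) → (b → (b ↔ c))
≡ ¬((a ∧ b) ∨ ¬b) ∨ (b → (b ↔ c))   — eliminate →
≡ ¬((a ∧ b) ∨ ¬b) ∨ ¬b ∨ (b ↔ c)   — eliminate →
≡ ¬((a ∧ b) ∨ ¬b) ∨ ¬b ∨ ((b → c) ∧ (c → b))   — eliminate ↔
≡ ¬((a ∧ b) ∨ ¬b) ∨ ¬b ∨ ((¬b ∨ c) ∧ (c → b))   — eliminate →
≡ ¬((a ∧ b) ∨ ¬b) ∨ ¬b ∨ ((¬b ∨ c) ∧ (¬c ∨ b))   — eliminate →
≡ (¬(a ∧ b) ∧ ¬¬b) ∨ ¬b ∨ ((¬b ∨ c) ∧ (¬c ∨ b))   — De Morgan
≡ ((¬a ∨ ¬b) ∧ ¬¬b) ∨ ¬b ∨ ((¬b ∨ c) ∧ (¬c ∨ b))   — De Morgan
≡ ((¬a ∨ ¬b) ∧ b) ∨ ¬b ∨ ((¬b ∨ c) ∧ (¬c ∨ b))   — double negation
≡ (¬a ∨ ¬b ∨ ¬b ∨ ¬b ∨ c) ∧ (¬a ∨ ¬b ∨ ¬b ∨ ¬c ∨ b) ∧ (b ∨ ¬b ∨ ¬b ∨ c) ∧ (b ∨ ¬b ∨ ¬c ∨ b)   — distribute ∨ over ∧
≡ ¬a ∨ ¬b ∨ c   — simplify

¬a ∨ ¬b ∨ c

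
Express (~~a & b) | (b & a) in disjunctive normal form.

(~~a & b) | (b & a)
≡ (a & b) | (b & a)   (double negation)
≡ a & b   (simplify)

a & b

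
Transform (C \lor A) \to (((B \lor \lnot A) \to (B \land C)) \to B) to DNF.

(\lnot C \land \lnot A) \lor (\lnot A \land \lnot B) \lor B

(C \lor A) \to (((B \lor \lnot A) \to (B \land C)) \to B)
⇔ \lnot (C \lor A) \lor (((B \lor \lnot A) \to (B \land C)) \to B)   — eliminate \to
⇔ \lnot (C \lor A) \lor \lnot ((B \lor \lnot A) \to (B \land C)) \lor B   — eliminate \to
⇔ \lnot (C \lor A) \lor \lnot (\lnot (B \lor \lnot A) \lor (B \land C)) \lor B   — eliminate \to
⇔ (\lnot C \land \lnot A) \lor \lnot (\lnot (B \lor \lnot A) \lor (B \land C)) \lor B   — De Morgan
⇔ (\lnot C \land \lnot A) \lor (\lnot \lnot (B \lor \lnot A) \land \lnot (B \land C)) \lor B   — De Morgan
⇔ (\lnot C \land \lnot A) \lor ((B \lor \lnot A) \land \lnot (B \land C)) \lor B   — double negation
⇔ (\lnot C \land \lnot A) \lor ((B \lor \lnot A) \land (\lnot B \lor \lnot C)) \lor B   — De Morgan
⇔ (\lnot C \land \lnot A) \lor (B \land \lnot B) \lor (B \land \lnot C) \lor (\lnot A \land \lnot B) \lor (\lnot A \land \lnot C) \lor B   — distribute \land over \lor
⇔ (\lnot C \land \lnot A) \lor (\lnot A \land \lnot B) \lor B   — simplify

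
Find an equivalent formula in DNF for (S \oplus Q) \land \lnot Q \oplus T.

S \land \lnot Q \land \lnot T \lor \lnot S \land \lnot Q \land T \lor Q \land T

(S \oplus Q) \land \lnot Q \oplus T
≡ (S \oplus Q) \land \lnot Q \land \lnot T \lor \lnot ((S \oplus Q) \land \lnot Q) \land T   — expand \oplus
≡ (S \land \lnot Q \lor \lnot S \land Q) \land \lnot Q \land \lnot T \lor \lnot ((S \oplus Q) \land \lnot Q) \land T   — expand \oplus
≡ (S \land \lnot Q \lor \lnot S \land Q) \land \lnot Q \land \lnot T \lor \lnot ((S \land \lnot Q \lor \lnot S \land Q) \land \lnot Q) \land T   — expand \oplus
≡ (S \land \lnot Q \lor \lnot S \land Q) \land \lnot Q \land \lnot T \lor (\lnot (S \land \lnot Q \lor \lnot S \land Q) \lor \lnot \lnot Q) \land T   — De Morgan
≡ (S \land \lnot Q \lor \lnot S \land Q) \land \lnot Q \land \lnot T \lor (\lnot (S \land \lnot Q) \land \lnot (\lnot S \land Q) \lor \lnot \lnot Q) \land T   — De Morgan
≡ (S \land \lnot Q \lor \lnot S \land Q) \land \lnot Q \land \lnot T \lor ((\lnot S \lor \lnot \lnot Q) \land \lnot (\lnot S \land Q) \lor \lnot \lnot Q) \land T   — De Morgan
≡ (S \land \lnot Q \lor \lnot S \land Q) \land \lnot Q \land \lnot T \lor ((\lnot S \lor Q) \land \lnot (\lnot S \land Q) \lor \lnot \lnot Q) \land T   — double negation
≡ (S \land \lnot Q \lor \lnot S \land Q) \land \lnot Q \land \lnot T \lor ((\lnot S \lor Q) \land (\lnot \lnot S \lor \lnot Q) \lor \lnot \lnot Q) \land T   — De Morgan
≡ (S \land \lnot Q \lor \lnot S \land Q) \land \lnot Q \land \lnot T \lor ((\lnot S \lor Q) \land (S \lor \lnot Q) \lor \lnot \lnot Q) \land T   — double negation
≡ (S \land \lnot Q \lor \lnot S \land Q) \land \lnot Q \land \lnot T \lor ((\lnot S \lor Q) \land (S \lor \lnot Q) \lor Q) \land T   — double negation
≡ S \land \lnot Q \land \lnot Q \land \lnot T \lor \lnot S \land Q \land \lnot Q \land \lnot T \lor \lnot S \land S \land T \lor \lnot S \land \lnot Q \land T \lor Q \land S \land T \lor Q \land \lnot Q \land T \lor Q \land T   — distribute \land over \lor
≡ S \land \lnot Q \land \lnot T \lor \lnot S \land \lnot Q \land T \lor Q \land T   — simplify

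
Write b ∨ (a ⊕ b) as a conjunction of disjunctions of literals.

b ∨ a

b ∨ (a ⊕ b)
= b ∨ ((a ∨ b) ∧ ¬(a ∧ b))   [expand ⊕]
= b ∨ ((a ∨ b) ∧ (¬a ∨ ¬b))   [De Morgan]
= (b ∨ a ∨ b) ∧ (b ∨ ¬a ∨ ¬b)   [distribute ∨ over ∧]
= b ∨ a   [simplify]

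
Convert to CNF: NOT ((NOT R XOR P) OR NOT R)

(NOT P OR NOT R) AND R

NOT ((NOT R XOR P) OR NOT R)
⇔ NOT (((NOT R OR P) AND NOT (NOT R AND P)) OR NOT R)   — expand XOR
⇔ NOT ((NOT R OR P) AND NOT (NOT R AND P)) AND NOT NOT R   — De Morgan
⇔ (NOT (NOT R OR P) OR NOT NOT (NOT R AND P)) AND NOT NOT R   — De Morgan
⇔ ((NOT NOT R AND NOT P) OR NOT NOT (NOT R AND P)) AND NOT NOT R   — De Morgan
⇔ ((R AND NOT P) OR NOT NOT (NOT R AND P)) AND NOT NOT R   — double negation
⇔ ((R AND NOT P) OR (NOT R AND P)) AND NOT NOT R   — double negation
⇔ ((R AND NOT P) OR (NOT R AND P)) AND R   — double negation
⇔ (R OR NOT R) AND (R OR P) AND (NOT P OR NOT R) AND (NOT P OR P) AND R   — distribute OR over AND
⇔ (NOT P OR NOT R) AND R   — simplify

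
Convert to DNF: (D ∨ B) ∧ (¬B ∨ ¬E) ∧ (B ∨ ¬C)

(D ∧ ¬B ∧ ¬C) ∨ (D ∧ ¬E ∧ ¬C) ∨ (B ∧ ¬E)

(D ∨ B) ∧ (¬B ∨ ¬E) ∧ (B ∨ ¬C)
= (D ∧ ¬B ∧ B) ∨ (D ∧ ¬B ∧ ¬C) ∨ (D ∧ ¬E ∧ B) ∨ (D ∧ ¬E ∧ ¬C) ∨ (B ∧ ¬B ∧ B) ∨ (B ∧ ¬B ∧ ¬C) ∨ (B ∧ ¬E ∧ B) ∨ (B ∧ ¬E ∧ ¬C)   [distribute ∧ over ∨]
= (D ∧ ¬B ∧ ¬C) ∨ (D ∧ ¬E ∧ ¬C) ∨ (B ∧ ¬E)   [simplify]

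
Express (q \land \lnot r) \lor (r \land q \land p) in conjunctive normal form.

q \land (\lnot r \lor p)

(q \land \lnot r) \lor (r \land q \land p)
≡ (q \lor r) \land (q \lor q) \land (q \lor p) \land (\lnot r \lor r) \land (\lnot r \lor q) \land (\lnot r \lor p)   (distribute \lor over \land)
≡ q \land (\lnot r \lor p)   (simplify)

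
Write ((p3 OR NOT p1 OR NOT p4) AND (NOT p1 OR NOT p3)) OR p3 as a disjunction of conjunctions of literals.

((p3 OR NOT p1 OR NOT p4) AND (NOT p1 OR NOT p3)) OR p3
= (p3 AND NOT p1) OR (p3 AND NOT p3) OR (NOT p1 AND NOT p1) OR (NOT p1 AND NOT p3) OR (NOT p4 AND NOT p1) OR (NOT p4 AND NOT p3) OR p3   (distribute AND over OR)
= NOT p1 OR (NOT p4 AND NOT p3) OR p3   (simplify)

NOT p1 OR (NOT p4 AND NOT p3) OR p3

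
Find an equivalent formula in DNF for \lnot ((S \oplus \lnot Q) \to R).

\lnot ((S \oplus \lnot Q) \to R)
⇔ \lnot (\lnot (S \oplus \lnot Q) \lor R)
⇔ \lnot (\lnot ((S \land \lnot \lnot Q) \lor (\lnot S \land \lnot Q)) \lor R)
⇔ \lnot \lnot ((S \land \lnot \lnot Q) \lor (\lnot S \land \lnot Q)) \land \lnot R
⇔ ((S \land \lnot \lnot Q) \lor (\lnot S \land \lnot Q)) \land \lnot R
⇔ ((S \land Q) \lor (\lnot S \land \lnot Q)) \land \lnot R
⇔ (S \land Q \land \lnot R) \lor (\lnot S \land \lnot Q \land \lnot R)

(S \land Q \land \lnot R) \lor (\lnot S \land \lnot Q \land \lnot R)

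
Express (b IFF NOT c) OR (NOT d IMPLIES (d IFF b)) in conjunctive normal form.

(b IFF NOT c) OR (NOT d IMPLIES (d IFF b))
≡ ((b IMPLIES NOT c) AND (NOT c IMPLIES b)) OR (NOT d IMPLIES (d IFF b))   — eliminate IFF
≡ ((NOT b OR NOT c) AND (NOT c IMPLIES b)) OR (NOT d IMPLIES (d IFF b))   — eliminate IMPLIES
≡ ((NOT b OR NOT c) AND (NOT NOT c OR b)) OR (NOT d IMPLIES (d IFF b))   — eliminate IMPLIES
≡ ((NOT b OR NOT c) AND (NOT NOT c OR b)) OR NOT NOT d OR (d IFF b)   — eliminate IMPLIES
≡ ((NOT b OR NOT c) AND (NOT NOT c OR b)) OR NOT NOT d OR ((d IMPLIES b) AND (b IMPLIES d))   — eliminate IFF
≡ ((NOT b OR NOT c) AND (NOT NOT c OR b)) OR NOT NOT d OR ((NOT d OR b) AND (b IMPLIES d))   — eliminate IMPLIES
≡ ((NOT b OR NOT c) AND (NOT NOT c OR b)) OR NOT NOT d OR ((NOT d OR b) AND (NOT b OR d))   — eliminate IMPLIES
≡ ((NOT b OR NOT c) AND (c OR b)) OR NOT NOT d OR ((NOT d OR b) AND (NOT b OR d))   — double negation
≡ ((NOT b OR NOT c) AND (c OR b)) OR d OR ((NOT d OR b) AND (NOT b OR d))   — double negation
≡ (NOT b OR NOT c OR d OR NOT d OR b) AND (NOT b OR NOT c OR d OR NOT b OR d) AND (c OR b OR d OR NOT d OR b) AND (c OR b OR d OR NOT b OR d)   — distribute OR over AND
≡ NOT b OR NOT c OR d   — simplify

NOT b OR NOT c OR d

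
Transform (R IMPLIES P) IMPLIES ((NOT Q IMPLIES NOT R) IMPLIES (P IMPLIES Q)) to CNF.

R OR NOT P OR Q

(R IMPLIES P) IMPLIES ((NOT Q IMPLIES NOT R) IMPLIES (P IMPLIES Q))
≡ NOT (R IMPLIES P) OR ((NOT Q IMPLIES NOT R) IMPLIES (P IMPLIES Q))
≡ NOT (NOT R OR P) OR ((NOT Q IMPLIES NOT R) IMPLIES (P IMPLIES Q))
≡ NOT (NOT R OR P) OR NOT (NOT Q IMPLIES NOT R) OR (P IMPLIES Q)
≡ NOT (NOT R OR P) OR NOT (NOT NOT Q OR NOT R) OR (P IMPLIES Q)
≡ NOT (NOT R OR P) OR NOT (NOT NOT Q OR NOT R) OR NOT P OR Q
≡ (NOT NOT R AND NOT P) OR NOT (NOT NOT Q OR NOT R) OR NOT P OR Q
≡ (R AND NOT P) OR NOT (NOT NOT Q OR NOT R) OR NOT P OR Q
≡ (R AND NOT P) OR (NOT NOT NOT Q AND NOT NOT R) OR NOT P OR Q
≡ (R AND NOT P) OR (NOT Q AND NOT NOT R) OR NOT P OR Q
≡ (R AND NOT P) OR (NOT Q AND R) OR NOT P OR Q
≡ (R OR NOT Q OR NOT P OR Q) AND (R OR R OR NOT P OR Q) AND (NOT P OR NOT Q OR NOT P OR Q) AND (NOT P OR R OR NOT P OR Q)
≡ R OR NOT P OR Q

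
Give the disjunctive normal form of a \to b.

\lnot a \lor b

a \to b
⇔ \lnot a \lor b   (eliminate \to)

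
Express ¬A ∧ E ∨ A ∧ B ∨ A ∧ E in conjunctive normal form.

(E ∨ A) ∧ (E ∨ B)

¬A ∧ E ∨ A ∧ B ∨ A ∧ E
≡ (¬A ∨ A ∨ A) ∧ (¬A ∨ A ∨ E) ∧ (¬A ∨ B ∨ A) ∧ (¬A ∨ B ∨ E) ∧ (E ∨ A ∨ A) ∧ (E ∨ A ∨ E) ∧ (E ∨ B ∨ A) ∧ (E ∨ B ∨ E)   (distribute ∨ over ∧)
≡ (E ∨ A) ∧ (E ∨ B)   (simplify)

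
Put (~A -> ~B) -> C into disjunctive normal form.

(~A & B) | C

(~A -> ~B) -> C
≡ ~(~A -> ~B) | C   [eliminate ->]
≡ ~(~~A | ~B) | C   [eliminate ->]
≡ (~~~A & ~~B) | C   [De Morgan]
≡ (~A & ~~B) | C   [double negation]
≡ (~A & B) | C   [double negation]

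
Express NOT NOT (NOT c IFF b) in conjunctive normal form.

(c OR b) AND (NOT b OR NOT c)

NOT NOT (NOT c IFF b)
⇔ NOT NOT ((NOT c IMPLIES b) AND (b IMPLIES NOT c))   [eliminate IFF]
⇔ NOT NOT ((NOT NOT c OR b) AND (b IMPLIES NOT c))   [eliminate IMPLIES]
⇔ NOT NOT ((NOT NOT c OR b) AND (NOT b OR NOT c))   [eliminate IMPLIES]
⇔ (NOT NOT c OR b) AND (NOT b OR NOT c)   [double negation]
⇔ (c OR b) AND (NOT b OR NOT c)   [double negation]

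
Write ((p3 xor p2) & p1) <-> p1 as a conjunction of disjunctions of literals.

(~p1 | p3 | p2) & (~p1 | ~p3 | ~p2)

((p3 xor p2) & p1) <-> p1
⇔ (((p3 xor p2) & p1) -> p1) & (p1 -> ((p3 xor p2) & p1))   [eliminate <->]
⇔ (~((p3 xor p2) & p1) | p1) & (p1 -> ((p3 xor p2) & p1))   [eliminate ->]
⇔ (~((p3 | p2) & ~(p3 & p2) & p1) | p1) & (p1 -> ((p3 xor p2) & p1))   [expand xor]
⇔ (~((p3 | p2) & ~(p3 & p2) & p1) | p1) & (~p1 | ((p3 xor p2) & p1))   [eliminate ->]
⇔ (~((p3 | p2) & ~(p3 & p2) & p1) | p1) & (~p1 | ((p3 | p2) & ~(p3 & p2) & p1))   [expand xor]
⇔ (~(p3 | p2) | ~~(p3 & p2) | ~p1 | p1) & (~p1 | ((p3 | p2) & ~(p3 & p2) & p1))   [De Morgan]
⇔ ((~p3 & ~p2) | ~~(p3 & p2) | ~p1 | p1) & (~p1 | ((p3 | p2) & ~(p3 & p2) & p1))   [De Morgan]
⇔ ((~p3 & ~p2) | (p3 & p2) | ~p1 | p1) & (~p1 | ((p3 | p2) & ~(p3 & p2) & p1))   [double negation]
⇔ ((~p3 & ~p2) | (p3 & p2) | ~p1 | p1) & (~p1 | ((p3 | p2) & (~p3 | ~p2) & p1))   [De Morgan]
⇔ (~p3 | p3 | ~p1 | p1) & (~p3 | p2 | ~p1 | p1) & (~p2 | p3 | ~p1 | p1) & (~p2 | p2 | ~p1 | p1) & (~p1 | p3 | p2) & (~p1 | ~p3 | ~p2) & (~p1 | p1)   [distribute | over &]
⇔ (~p1 | p3 | p2) & (~p1 | ~p3 | ~p2)   [simplify]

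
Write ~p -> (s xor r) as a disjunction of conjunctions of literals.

~p -> (s xor r)
≡ ~~p | (s xor r)
≡ ~~p | (s & ~r) | (~s & r)
≡ p | (s & ~r) | (~s & r)

p | (s & ~r) | (~s & r)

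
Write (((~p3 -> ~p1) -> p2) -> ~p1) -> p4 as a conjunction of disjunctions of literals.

(((~p3 -> ~p1) -> p2) -> ~p1) -> p4
⇔ ~(((~p3 -> ~p1) -> p2) -> ~p1) | p4   (eliminate ->)
⇔ ~(~((~p3 -> ~p1) -> p2) | ~p1) | p4   (eliminate ->)
⇔ ~(~(~(~p3 -> ~p1) | p2) | ~p1) | p4   (eliminate ->)
⇔ ~(~(~(~~p3 | ~p1) | p2) | ~p1) | p4   (eliminate ->)
⇔ (~~(~(~~p3 | ~p1) | p2) & ~~p1) | p4   (De Morgan)
⇔ ((~(~~p3 | ~p1) | p2) & ~~p1) | p4   (double negation)
⇔ (((~~~p3 & ~~p1) | p2) & ~~p1) | p4   (De Morgan)
⇔ (((~p3 & ~~p1) | p2) & ~~p1) | p4   (double negation)
⇔ (((~p3 & p1) | p2) & ~~p1) | p4   (double negation)
⇔ (((~p3 & p1) | p2) & p1) | p4   (double negation)
⇔ (~p3 | p2 | p4) & (p1 | p2 | p4) & (p1 | p4)   (distribute | over &)
⇔ (~p3 | p2 | p4) & (p1 | p4)   (simplify)

(~p3 | p2 | p4) & (p1 | p4)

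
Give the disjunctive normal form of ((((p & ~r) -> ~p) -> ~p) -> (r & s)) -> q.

((((p & ~r) -> ~p) -> ~p) -> (r & s)) -> q
= ~((((p & ~r) -> ~p) -> ~p) -> (r & s)) | q   [eliminate ->]
= ~(~(((p & ~r) -> ~p) -> ~p) | (r & s)) | q   [eliminate ->]
= ~(~(~((p & ~r) -> ~p) | ~p) | (r & s)) | q   [eliminate ->]
= ~(~(~(~(p & ~r) | ~p) | ~p) | (r & s)) | q   [eliminate ->]
= (~~(~(~(p & ~r) | ~p) | ~p) & ~(r & s)) | q   [De Morgan]
= ((~(~(p & ~r) | ~p) | ~p) & ~(r & s)) | q   [double negation]
= (((~~(p & ~r) & ~~p) | ~p) & ~(r & s)) | q   [De Morgan]
= (((p & ~r & ~~p) | ~p) & ~(r & s)) | q   [double negation]
= (((p & ~r & p) | ~p) & ~(r & s)) | q   [double negation]
= (((p & ~r & p) | ~p) & (~r | ~s)) | q   [De Morgan]
= (p & ~r & p & ~r) | (p & ~r & p & ~s) | (~p & ~r) | (~p & ~s) | q   [distribute & over |]
= (p & ~r) | (~p & ~r) | (~p & ~s) | q   [simplify]

(p & ~r) | (~p & ~r) | (~p & ~s) | q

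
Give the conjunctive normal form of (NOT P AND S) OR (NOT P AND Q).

(NOT P AND S) OR (NOT P AND Q)
⇔ (NOT P OR NOT P) AND (NOT P OR Q) AND (S OR NOT P) AND (S OR Q)   (distribute OR over AND)
⇔ NOT P AND (S OR Q)   (simplify)

NOT P AND (S OR Q)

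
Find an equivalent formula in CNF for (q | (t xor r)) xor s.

(q | (t xor r)) xor s
= (q | (t xor r) | s) & ~((q | (t xor r)) & s)   [expand xor]
= (q | ((t | r) & ~(t & r)) | s) & ~((q | (t xor r)) & s)   [expand xor]
= (q | ((t | r) & ~(t & r)) | s) & ~((q | ((t | r) & ~(t & r))) & s)   [expand xor]
= (q | ((t | r) & (~t | ~r)) | s) & ~((q | ((t | r) & ~(t & r))) & s)   [De Morgan]
= (q | ((t | r) & (~t | ~r)) | s) & (~(q | ((t | r) & ~(t & r))) | ~s)   [De Morgan]
= (q | ((t | r) & (~t | ~r)) | s) & ((~q & ~((t | r) & ~(t & r))) | ~s)   [De Morgan]
= (q | ((t | r) & (~t | ~r)) | s) & ((~q & (~(t | r) | ~~(t & r))) | ~s)   [De Morgan]
= (q | ((t | r) & (~t | ~r)) | s) & ((~q & ((~t & ~r) | ~~(t & r))) | ~s)   [De Morgan]
= (q | ((t | r) & (~t | ~r)) | s) & ((~q & ((~t & ~r) | (t & r))) | ~s)   [double negation]
= (q | t | r | s) & (q | ~t | ~r | s) & (~q | ~s) & (~t | t | ~s) & (~t | r | ~s) & (~r | t | ~s) & (~r | r | ~s)   [distribute | over &]
= (q | t | r | s) & (q | ~t | ~r | s) & (~q | ~s) & (~t | r | ~s) & (~r | t | ~s)   [simplify]

(q | t | r | s) & (q | ~t | ~r | s) & (~q | ~s) & (~t | r | ~s) & (~r | t | ~s)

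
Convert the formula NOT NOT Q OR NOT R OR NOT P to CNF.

Q OR NOT R OR NOT P

NOT NOT Q OR NOT R OR NOT P
≡ Q OR NOT R OR NOT P   — double negation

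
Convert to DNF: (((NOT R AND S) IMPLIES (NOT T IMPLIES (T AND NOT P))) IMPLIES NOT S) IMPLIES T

(((NOT R AND S) IMPLIES (NOT T IMPLIES (T AND NOT P))) IMPLIES NOT S) IMPLIES T
= NOT (((NOT R AND S) IMPLIES (NOT T IMPLIES (T AND NOT P))) IMPLIES NOT S) OR T   (eliminate IMPLIES)
= NOT (NOT ((NOT R AND S) IMPLIES (NOT T IMPLIES (T AND NOT P))) OR NOT S) OR T   (eliminate IMPLIES)
= NOT (NOT (NOT (NOT R AND S) OR (NOT T IMPLIES (T AND NOT P))) OR NOT S) OR T   (eliminate IMPLIES)
= NOT (NOT (NOT (NOT R AND S) OR NOT NOT T OR (T AND NOT P)) OR NOT S) OR T   (eliminate IMPLIES)
= (NOT NOT (NOT (NOT R AND S) OR NOT NOT T OR (T AND NOT P)) AND NOT NOT S) OR T   (De Morgan)
= ((NOT (NOT R AND S) OR NOT NOT T OR (T AND NOT P)) AND NOT NOT S) OR T   (double negation)
= ((NOT NOT R OR NOT S OR NOT NOT T OR (T AND NOT P)) AND NOT NOT S) OR T   (De Morgan)
= ((R OR NOT S OR NOT NOT T OR (T AND NOT P)) AND NOT NOT S) OR T   (double negation)
= ((R OR NOT S OR T OR (T AND NOT P)) AND NOT NOT S) OR T   (double negation)
= ((R OR NOT S OR T OR (T AND NOT P)) AND S) OR T   (double negation)
= (R AND S) OR (NOT S AND S) OR (T AND S) OR (T AND NOT P AND S) OR T   (distribute AND over OR)
= (R AND S) OR T   (simplify)

(R AND S) OR T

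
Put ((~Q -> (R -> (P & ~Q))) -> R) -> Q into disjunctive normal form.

~R | Q

((~Q -> (R -> (P & ~Q))) -> R) -> Q
≡ ~((~Q -> (R -> (P & ~Q))) -> R) | Q   (eliminate ->)
≡ ~(~(~Q -> (R -> (P & ~Q))) | R) | Q   (eliminate ->)
≡ ~(~(~~Q | (R -> (P & ~Q))) | R) | Q   (eliminate ->)
≡ ~(~(~~Q | ~R | (P & ~Q)) | R) | Q   (eliminate ->)
≡ (~~(~~Q | ~R | (P & ~Q)) & ~R) | Q   (De Morgan)
≡ ((~~Q | ~R | (P & ~Q)) & ~R) | Q   (double negation)
≡ ((Q | ~R | (P & ~Q)) & ~R) | Q   (double negation)
≡ (Q & ~R) | (~R & ~R) | (P & ~Q & ~R) | Q   (distribute & over |)
≡ ~R | Q   (simplify)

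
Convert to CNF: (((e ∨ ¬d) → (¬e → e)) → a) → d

(d ∨ e) ∧ (¬a ∨ d)

(((e ∨ ¬d) → (¬e → e)) → a) → d
⇔ ¬(((e ∨ ¬d) → (¬e → e)) → a) ∨ d   [eliminate →]
⇔ ¬(¬((e ∨ ¬d) → (¬e → e)) ∨ a) ∨ d   [eliminate →]
⇔ ¬(¬(¬(e ∨ ¬d) ∨ (¬e → e)) ∨ a) ∨ d   [eliminate →]
⇔ ¬(¬(¬(e ∨ ¬d) ∨ ¬¬e ∨ e) ∨ a) ∨ d   [eliminate →]
⇔ (¬¬(¬(e ∨ ¬d) ∨ ¬¬e ∨ e) ∧ ¬a) ∨ d   [De Morgan]
⇔ ((¬(e ∨ ¬d) ∨ ¬¬e ∨ e) ∧ ¬a) ∨ d   [double negation]
⇔ (((¬e ∧ ¬¬d) ∨ ¬¬e ∨ e) ∧ ¬a) ∨ d   [De Morgan]
⇔ (((¬e ∧ d) ∨ ¬¬e ∨ e) ∧ ¬a) ∨ d   [double negation]
⇔ (((¬e ∧ d) ∨ e ∨ e) ∧ ¬a) ∨ d   [double negation]
⇔ (¬e ∨ e ∨ e ∨ d) ∧ (d ∨ e ∨ e ∨ d) ∧ (¬a ∨ d)   [distribute ∨ over ∧]
⇔ (d ∨ e) ∧ (¬a ∨ d)   [simplify]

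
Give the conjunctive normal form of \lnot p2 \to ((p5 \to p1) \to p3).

(p2 \lor p5 \lor p3) \land (p2 \lor \lnot p1 \lor p3)

\lnot p2 \to ((p5 \to p1) \to p3)
= \lnot \lnot p2 \lor ((p5 \to p1) \to p3)   [eliminate \to]
= \lnot \lnot p2 \lor \lnot (p5 \to p1) \lor p3   [eliminate \to]
= \lnot \lnot p2 \lor \lnot (\lnot p5 \lor p1) \lor p3   [eliminate \to]
= p2 \lor \lnot (\lnot p5 \lor p1) \lor p3   [double negation]
= p2 \lor (\lnot \lnot p5 \land \lnot p1) \lor p3   [De Morgan]
= p2 \lor (p5 \land \lnot p1) \lor p3   [double negation]
= (p2 \lor p5 \lor p3) \land (p2 \lor \lnot p1 \lor p3)   [distribute \lor over \land]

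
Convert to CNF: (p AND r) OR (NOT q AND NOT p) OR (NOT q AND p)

(p AND r) OR (NOT q AND NOT p) OR (NOT q AND p)
⇔ (p OR NOT q OR NOT q) AND (p OR NOT q OR p) AND (p OR NOT p OR NOT q) AND (p OR NOT p OR p) AND (r OR NOT q OR NOT q) AND (r OR NOT q OR p) AND (r OR NOT p OR NOT q) AND (r OR NOT p OR p)   [distribute OR over AND]
⇔ (p OR NOT q) AND (r OR NOT q)   [simplify]

(p OR NOT q) AND (r OR NOT q)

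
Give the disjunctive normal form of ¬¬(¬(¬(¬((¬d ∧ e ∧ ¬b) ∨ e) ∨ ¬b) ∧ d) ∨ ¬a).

¬¬(¬(¬(¬((¬d ∧ e ∧ ¬b) ∨ e) ∨ ¬b) ∧ d) ∨ ¬a)
= ¬(¬(¬((¬d ∧ e ∧ ¬b) ∨ e) ∨ ¬b) ∧ d) ∨ ¬a   [double negation]
= ¬¬(¬((¬d ∧ e ∧ ¬b) ∨ e) ∨ ¬b) ∨ ¬d ∨ ¬a   [De Morgan]
= ¬((¬d ∧ e ∧ ¬b) ∨ e) ∨ ¬b ∨ ¬d ∨ ¬a   [double negation]
= (¬(¬d ∧ e ∧ ¬b) ∧ ¬e) ∨ ¬b ∨ ¬d ∨ ¬a   [De Morgan]
= ((¬¬d ∨ ¬e ∨ ¬¬b) ∧ ¬e) ∨ ¬b ∨ ¬d ∨ ¬a   [De Morgan]
= ((d ∨ ¬e ∨ ¬¬b) ∧ ¬e) ∨ ¬b ∨ ¬d ∨ ¬a   [double negation]
= ((d ∨ ¬e ∨ b) ∧ ¬e) ∨ ¬b ∨ ¬d ∨ ¬a   [double negation]
= (d ∧ ¬e) ∨ (¬e ∧ ¬e) ∨ (b ∧ ¬e) ∨ ¬b ∨ ¬d ∨ ¬a   [distribute ∧ over ∨]
= ¬e ∨ ¬b ∨ ¬d ∨ ¬a   [simplify]

¬e ∨ ¬b ∨ ¬d ∨ ¬a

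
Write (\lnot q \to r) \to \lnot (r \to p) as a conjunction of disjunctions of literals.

(\lnot q \to r) \to \lnot (r \to p)
= \lnot (\lnot q \to r) \lor \lnot (r \to p)
= \lnot (\lnot \lnot q \lor r) \lor \lnot (r \to p)
= \lnot (\lnot \lnot q \lor r) \lor \lnot (\lnot r \lor p)
= (\lnot \lnot \lnot q \land \lnot r) \lor \lnot (\lnot r \lor p)
= (\lnot q \land \lnot r) \lor \lnot (\lnot r \lor p)
= (\lnot q \land \lnot r) \lor (\lnot \lnot r \land \lnot p)
= (\lnot q \land \lnot r) \lor (r \land \lnot p)
= (\lnot q \lor r) \land (\lnot q \lor \lnot p) \land (\lnot r \lor r) \land (\lnot r \lor \lnot p)
= (\lnot q \lor r) \land (\lnot q \lor \lnot p) \land (\lnot r \lor \lnot p)

(\lnot q \lor r) \land (\lnot q \lor \lnot p) \land (\lnot r \lor \lnot p)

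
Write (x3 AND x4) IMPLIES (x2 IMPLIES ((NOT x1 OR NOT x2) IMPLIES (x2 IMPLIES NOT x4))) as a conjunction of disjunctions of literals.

(x3 AND x4) IMPLIES (x2 IMPLIES ((NOT x1 OR NOT x2) IMPLIES (x2 IMPLIES NOT x4)))
≡ NOT (x3 AND x4) OR (x2 IMPLIES ((NOT x1 OR NOT x2) IMPLIES (x2 IMPLIES NOT x4)))   [eliminate IMPLIES]
≡ NOT (x3 AND x4) OR NOT x2 OR ((NOT x1 OR NOT x2) IMPLIES (x2 IMPLIES NOT x4))   [eliminate IMPLIES]
≡ NOT (x3 AND x4) OR NOT x2 OR NOT (NOT x1 OR NOT x2) OR (x2 IMPLIES NOT x4)   [eliminate IMPLIES]
≡ NOT (x3 AND x4) OR NOT x2 OR NOT (NOT x1 OR NOT x2) OR NOT x2 OR NOT x4   [eliminate IMPLIES]
≡ NOT x3 OR NOT x4 OR NOT x2 OR NOT (NOT x1 OR NOT x2) OR NOT x2 OR NOT x4   [De Morgan]
≡ NOT x3 OR NOT x4 OR NOT x2 OR (NOT NOT x1 AND NOT NOT x2) OR NOT x2 OR NOT x4   [De Morgan]
≡ NOT x3 OR NOT x4 OR NOT x2 OR (x1 AND NOT NOT x2) OR NOT x2 OR NOT x4   [double negation]
≡ NOT x3 OR NOT x4 OR NOT x2 OR (x1 AND x2) OR NOT x2 OR NOT x4   [double negation]
≡ (NOT x3 OR NOT x4 OR NOT x2 OR x1 OR NOT x2 OR NOT x4) AND (NOT x3 OR NOT x4 OR NOT x2 OR x2 OR NOT x2 OR NOT x4)   [distribute OR over AND]
≡ NOT x3 OR NOT x4 OR NOT x2 OR x1   [simplify]

NOT x3 OR NOT x4 OR NOT x2 OR x1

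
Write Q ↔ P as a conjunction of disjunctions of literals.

(¬Q ∨ P) ∧ (¬P ∨ Q)

Q ↔ P
≡ (Q → P) ∧ (P → Q)   — eliminate ↔
≡ (¬Q ∨ P) ∧ (P → Q)   — eliminate →
≡ (¬Q ∨ P) ∧ (¬P ∨ Q)   — eliminate →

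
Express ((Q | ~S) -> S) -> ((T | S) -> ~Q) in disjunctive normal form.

~S | ~Q

((Q | ~S) -> S) -> ((T | S) -> ~Q)
≡ ~((Q | ~S) -> S) | ((T | S) -> ~Q)   [eliminate ->]
≡ ~(~(Q | ~S) | S) | ((T | S) -> ~Q)   [eliminate ->]
≡ ~(~(Q | ~S) | S) | ~(T | S) | ~Q   [eliminate ->]
≡ (~~(Q | ~S) & ~S) | ~(T | S) | ~Q   [De Morgan]
≡ ((Q | ~S) & ~S) | ~(T | S) | ~Q   [double negation]
≡ ((Q | ~S) & ~S) | (~T & ~S) | ~Q   [De Morgan]
≡ (Q & ~S) | (~S & ~S) | (~T & ~S) | ~Q   [distribute & over |]
≡ ~S | ~Q   [simplify]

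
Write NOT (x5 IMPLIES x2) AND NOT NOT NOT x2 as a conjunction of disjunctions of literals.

NOT (x5 IMPLIES x2) AND NOT NOT NOT x2
= NOT (NOT x5 OR x2) AND NOT NOT NOT x2   [eliminate IMPLIES]
= NOT NOT x5 AND NOT x2 AND NOT NOT NOT x2   [De Morgan]
= x5 AND NOT x2 AND NOT NOT NOT x2   [double negation]
= x5 AND NOT x2 AND NOT x2   [double negation]
= x5 AND NOT x2   [simplify]

x5 AND NOT x2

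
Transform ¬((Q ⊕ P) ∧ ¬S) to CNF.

¬((Q ⊕ P) ∧ ¬S)
= ¬((Q ∨ P) ∧ ¬(Q ∧ P) ∧ ¬S)
= ¬(Q ∨ P) ∨ ¬¬(Q ∧ P) ∨ ¬¬S
= (¬Q ∧ ¬P) ∨ ¬¬(Q ∧ P) ∨ ¬¬S
= (¬Q ∧ ¬P) ∨ (Q ∧ P) ∨ ¬¬S
= (¬Q ∧ ¬P) ∨ (Q ∧ P) ∨ S
= (¬Q ∨ Q ∨ S) ∧ (¬Q ∨ P ∨ S) ∧ (¬P ∨ Q ∨ S) ∧ (¬P ∨ P ∨ S)
= (¬Q ∨ P ∨ S) ∧ (¬P ∨ Q ∨ S)

(¬Q ∨ P ∨ S) ∧ (¬P ∨ Q ∨ S)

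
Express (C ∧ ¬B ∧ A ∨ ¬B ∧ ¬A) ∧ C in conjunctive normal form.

¬B ∧ C

(C ∧ ¬B ∧ A ∨ ¬B ∧ ¬A) ∧ C
≡ (C ∨ ¬B) ∧ (C ∨ ¬A) ∧ (¬B ∨ ¬B) ∧ (¬B ∨ ¬A) ∧ (A ∨ ¬B) ∧ (A ∨ ¬A) ∧ C   [distribute ∨ over ∧]
≡ ¬B ∧ C   [simplify]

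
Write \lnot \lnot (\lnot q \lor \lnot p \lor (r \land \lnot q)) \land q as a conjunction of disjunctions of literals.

\lnot \lnot (\lnot q \lor \lnot p \lor (r \land \lnot q)) \land q
≡ (\lnot q \lor \lnot p \lor (r \land \lnot q)) \land q   [double negation]
≡ (\lnot q \lor \lnot p \lor r) \land (\lnot q \lor \lnot p \lor \lnot q) \land q   [distribute \lor over \land]
≡ (\lnot q \lor \lnot p) \land q   [simplify]

(\lnot q \lor \lnot p) \land q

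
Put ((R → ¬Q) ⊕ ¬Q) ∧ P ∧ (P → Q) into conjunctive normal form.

(¬R ∨ ¬Q) ∧ Q ∧ P

((R → ¬Q) ⊕ ¬Q) ∧ P ∧ (P → Q)
≡ ((R → ¬Q) ∨ ¬Q) ∧ ¬((R → ¬Q) ∧ ¬Q) ∧ P ∧ (P → Q)   [expand ⊕]
≡ (¬R ∨ ¬Q ∨ ¬Q) ∧ ¬((R → ¬Q) ∧ ¬Q) ∧ P ∧ (P → Q)   [eliminate →]
≡ (¬R ∨ ¬Q ∨ ¬Q) ∧ ¬((¬R ∨ ¬Q) ∧ ¬Q) ∧ P ∧ (P → Q)   [eliminate →]
≡ (¬R ∨ ¬Q ∨ ¬Q) ∧ ¬((¬R ∨ ¬Q) ∧ ¬Q) ∧ P ∧ (¬P ∨ Q)   [eliminate →]
≡ (¬R ∨ ¬Q ∨ ¬Q) ∧ (¬(¬R ∨ ¬Q) ∨ ¬¬Q) ∧ P ∧ (¬P ∨ Q)   [De Morgan]
≡ (¬R ∨ ¬Q ∨ ¬Q) ∧ ((¬¬R ∧ ¬¬Q) ∨ ¬¬Q) ∧ P ∧ (¬P ∨ Q)   [De Morgan]
≡ (¬R ∨ ¬Q ∨ ¬Q) ∧ ((R ∧ ¬¬Q) ∨ ¬¬Q) ∧ P ∧ (¬P ∨ Q)   [double negation]
≡ (¬R ∨ ¬Q ∨ ¬Q) ∧ ((R ∧ Q) ∨ ¬¬Q) ∧ P ∧ (¬P ∨ Q)   [double negation]
≡ (¬R ∨ ¬Q ∨ ¬Q) ∧ ((R ∧ Q) ∨ Q) ∧ P ∧ (¬P ∨ Q)   [double negation]
≡ (¬R ∨ ¬Q ∨ ¬Q) ∧ (R ∨ Q) ∧ (Q ∨ Q) ∧ P ∧ (¬P ∨ Q)   [distribute ∨ over ∧]
≡ (¬R ∨ ¬Q) ∧ Q ∧ P   [simplify]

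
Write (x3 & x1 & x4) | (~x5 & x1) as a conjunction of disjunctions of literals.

(x3 | ~x5) & x1 & (x4 | ~x5)

(x3 & x1 & x4) | (~x5 & x1)
= (x3 | ~x5) & (x3 | x1) & (x1 | ~x5) & (x1 | x1) & (x4 | ~x5) & (x4 | x1)   — distribute | over &
= (x3 | ~x5) & x1 & (x4 | ~x5)   — simplify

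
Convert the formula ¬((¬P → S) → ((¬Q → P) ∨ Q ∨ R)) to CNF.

(P ∨ S) ∧ ¬Q ∧ ¬P ∧ ¬R

¬((¬P → S) → ((¬Q → P) ∨ Q ∨ R))
≡ ¬(¬(¬P → S) ∨ (¬Q → P) ∨ Q ∨ R)   [eliminate →]
≡ ¬(¬(¬¬P ∨ S) ∨ (¬Q → P) ∨ Q ∨ R)   [eliminate →]
≡ ¬(¬(¬¬P ∨ S) ∨ ¬¬Q ∨ P ∨ Q ∨ R)   [eliminate →]
≡ ¬¬(¬¬P ∨ S) ∧ ¬¬¬Q ∧ ¬P ∧ ¬Q ∧ ¬R   [De Morgan]
≡ (¬¬P ∨ S) ∧ ¬¬¬Q ∧ ¬P ∧ ¬Q ∧ ¬R   [double negation]
≡ (P ∨ S) ∧ ¬¬¬Q ∧ ¬P ∧ ¬Q ∧ ¬R   [double negation]
≡ (P ∨ S) ∧ ¬Q ∧ ¬P ∧ ¬Q ∧ ¬R   [double negation]
≡ (P ∨ S) ∧ ¬Q ∧ ¬P ∧ ¬R   [simplify]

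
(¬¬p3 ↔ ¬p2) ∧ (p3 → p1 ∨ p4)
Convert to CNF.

(¬¬p3 ↔ ¬p2) ∧ (p3 → p1 ∨ p4)
≡ (¬¬p3 → ¬p2) ∧ (¬p2 → ¬¬p3) ∧ (p3 → p1 ∨ p4)
≡ (¬¬¬p3 ∨ ¬p2) ∧ (¬p2 → ¬¬p3) ∧ (p3 → p1 ∨ p4)
≡ (¬¬¬p3 ∨ ¬p2) ∧ (¬¬p2 ∨ ¬¬p3) ∧ (p3 → p1 ∨ p4)
≡ (¬¬¬p3 ∨ ¬p2) ∧ (¬¬p2 ∨ ¬¬p3) ∧ (¬p3 ∨ p1 ∨ p4)
≡ (¬p3 ∨ ¬p2) ∧ (¬¬p2 ∨ ¬¬p3) ∧ (¬p3 ∨ p1 ∨ p4)
≡ (¬p3 ∨ ¬p2) ∧ (p2 ∨ ¬¬p3) ∧ (¬p3 ∨ p1 ∨ p4)
≡ (¬p3 ∨ ¬p2) ∧ (p2 ∨ p3) ∧ (¬p3 ∨ p1 ∨ p4)

(¬p3 ∨ ¬p2) ∧ (p2 ∨ p3) ∧ (¬p3 ∨ p1 ∨ p4)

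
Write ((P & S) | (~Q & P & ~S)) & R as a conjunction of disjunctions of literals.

P & (S | ~Q) & R

((P & S) | (~Q & P & ~S)) & R
= (P | ~Q) & (P | P) & (P | ~S) & (S | ~Q) & (S | P) & (S | ~S) & R   (distribute | over &)
= P & (S | ~Q) & R   (simplify)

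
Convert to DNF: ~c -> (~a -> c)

~c -> (~a -> c)
≡ ~~c | (~a -> c)
≡ ~~c | ~~a | c
≡ c | ~~a | c
≡ c | a | c
≡ c | a

c | a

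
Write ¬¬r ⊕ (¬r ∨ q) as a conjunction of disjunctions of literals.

¬r ∨ ¬q

¬¬r ⊕ (¬r ∨ q)
≡ (¬¬r ∨ ¬r ∨ q) ∧ ¬(¬¬r ∧ (¬r ∨ q))   [expand ⊕]
≡ (r ∨ ¬r ∨ q) ∧ ¬(¬¬r ∧ (¬r ∨ q))   [double negation]
≡ (r ∨ ¬r ∨ q) ∧ (¬¬¬r ∨ ¬(¬r ∨ q))   [De Morgan]
≡ (r ∨ ¬r ∨ q) ∧ (¬r ∨ ¬(¬r ∨ q))   [double negation]
≡ (r ∨ ¬r ∨ q) ∧ (¬r ∨ (¬¬r ∧ ¬q))   [De Morgan]
≡ (r ∨ ¬r ∨ q) ∧ (¬r ∨ (r ∧ ¬q))   [double negation]
≡ (r ∨ ¬r ∨ q) ∧ (¬r ∨ r) ∧ (¬r ∨ ¬q)   [distribute ∨ over ∧]
≡ ¬r ∨ ¬q   [simplify]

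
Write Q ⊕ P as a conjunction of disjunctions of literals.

Q ⊕ P
≡ (Q ∨ P) ∧ ¬(Q ∧ P)
≡ (Q ∨ P) ∧ (¬Q ∨ ¬P)

(Q ∨ P) ∧ (¬Q ∨ ¬P)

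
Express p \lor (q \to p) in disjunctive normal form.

p \lor \lnot q

p \lor (q \to p)
≡ p \lor \lnot q \lor p   (eliminate \to)
≡ p \lor \lnot q   (simplify)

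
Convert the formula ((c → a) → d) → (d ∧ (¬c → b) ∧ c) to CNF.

(¬c ∨ a ∨ d) ∧ (¬d ∨ c)

((c → a) → d) → (d ∧ (¬c → b) ∧ c)
≡ ¬((c → a) → d) ∨ (d ∧ (¬c → b) ∧ c)   (eliminate →)
≡ ¬(¬(c → a) ∨ d) ∨ (d ∧ (¬c → b) ∧ c)   (eliminate →)
≡ ¬(¬(¬c ∨ a) ∨ d) ∨ (d ∧ (¬c → b) ∧ c)   (eliminate →)
≡ ¬(¬(¬c ∨ a) ∨ d) ∨ (d ∧ (¬¬c ∨ b) ∧ c)   (eliminate →)
≡ (¬¬(¬c ∨ a) ∧ ¬d) ∨ (d ∧ (¬¬c ∨ b) ∧ c)   (De Morgan)
≡ ((¬c ∨ a) ∧ ¬d) ∨ (d ∧ (¬¬c ∨ b) ∧ c)   (double negation)
≡ ((¬c ∨ a) ∧ ¬d) ∨ (d ∧ (c ∨ b) ∧ c)   (double negation)
≡ (¬c ∨ a ∨ d) ∧ (¬c ∨ a ∨ c ∨ b) ∧ (¬c ∨ a ∨ c) ∧ (¬d ∨ d) ∧ (¬d ∨ c ∨ b) ∧ (¬d ∨ c)   (distribute ∨ over ∧)
≡ (¬c ∨ a ∨ d) ∧ (¬d ∨ c)   (simplify)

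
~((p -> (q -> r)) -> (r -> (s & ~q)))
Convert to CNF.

~((p -> (q -> r)) -> (r -> (s & ~q)))
≡ ~(~(p -> (q -> r)) | (r -> (s & ~q)))
≡ ~(~(~p | (q -> r)) | (r -> (s & ~q)))
≡ ~(~(~p | ~q | r) | (r -> (s & ~q)))
≡ ~(~(~p | ~q | r) | ~r | (s & ~q))
≡ ~~(~p | ~q | r) & ~~r & ~(s & ~q)
≡ (~p | ~q | r) & ~~r & ~(s & ~q)
≡ (~p | ~q | r) & r & ~(s & ~q)
≡ (~p | ~q | r) & r & (~s | ~~q)
≡ (~p | ~q | r) & r & (~s | q)
≡ r & (~s | q)

r & (~s | q)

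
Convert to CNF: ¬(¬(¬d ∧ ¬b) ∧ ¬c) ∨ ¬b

¬(¬(¬d ∧ ¬b) ∧ ¬c) ∨ ¬b
≡ ¬¬(¬d ∧ ¬b) ∨ ¬¬c ∨ ¬b   — De Morgan
≡ ¬d ∧ ¬b ∨ ¬¬c ∨ ¬b   — double negation
≡ ¬d ∧ ¬b ∨ c ∨ ¬b   — double negation
≡ (¬d ∨ c ∨ ¬b) ∧ (¬b ∨ c ∨ ¬b)   — distribute ∨ over ∧
≡ ¬b ∨ c   — simplify

¬b ∨ c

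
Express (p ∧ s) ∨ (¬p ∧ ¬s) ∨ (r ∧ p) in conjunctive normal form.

(p ∨ ¬s) ∧ (s ∨ ¬p ∨ r)

(p ∧ s) ∨ (¬p ∧ ¬s) ∨ (r ∧ p)
≡ (p ∨ ¬p ∨ r) ∧ (p ∨ ¬p ∨ p) ∧ (p ∨ ¬s ∨ r) ∧ (p ∨ ¬s ∨ p) ∧ (s ∨ ¬p ∨ r) ∧ (s ∨ ¬p ∨ p) ∧ (s ∨ ¬s ∨ r) ∧ (s ∨ ¬s ∨ p)
≡ (p ∨ ¬s) ∧ (s ∨ ¬p ∨ r)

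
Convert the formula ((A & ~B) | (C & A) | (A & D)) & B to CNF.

A & (~B | C | D) & B

((A & ~B) | (C & A) | (A & D)) & B
⇔ (A | C | A) & (A | C | D) & (A | A | A) & (A | A | D) & (~B | C | A) & (~B | C | D) & (~B | A | A) & (~B | A | D) & B
⇔ A & (~B | C | D) & B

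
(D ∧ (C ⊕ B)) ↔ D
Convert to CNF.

(D ∧ (C ⊕ B)) ↔ D
≡ ((D ∧ (C ⊕ B)) → D) ∧ (D → (D ∧ (C ⊕ B)))
≡ (¬(D ∧ (C ⊕ B)) ∨ D) ∧ (D → (D ∧ (C ⊕ B)))
≡ (¬(D ∧ (C ∨ B) ∧ ¬(C ∧ B)) ∨ D) ∧ (D → (D ∧ (C ⊕ B)))
≡ (¬(D ∧ (C ∨ B) ∧ ¬(C ∧ B)) ∨ D) ∧ (¬D ∨ (D ∧ (C ⊕ B)))
≡ (¬(D ∧ (C ∨ B) ∧ ¬(C ∧ B)) ∨ D) ∧ (¬D ∨ (D ∧ (C ∨ B) ∧ ¬(C ∧ B)))
≡ (¬D ∨ ¬(C ∨ B) ∨ ¬¬(C ∧ B) ∨ D) ∧ (¬D ∨ (D ∧ (C ∨ B) ∧ ¬(C ∧ B)))
≡ (¬D ∨ (¬C ∧ ¬B) ∨ ¬¬(C ∧ B) ∨ D) ∧ (¬D ∨ (D ∧ (C ∨ B) ∧ ¬(C ∧ B)))
≡ (¬D ∨ (¬C ∧ ¬B) ∨ (C ∧ B) ∨ D) ∧ (¬D ∨ (D ∧ (C ∨ B) ∧ ¬(C ∧ B)))
≡ (¬D ∨ (¬C ∧ ¬B) ∨ (C ∧ B) ∨ D) ∧ (¬D ∨ (D ∧ (C ∨ B) ∧ (¬C ∨ ¬B)))
≡ (¬D ∨ ¬C ∨ C ∨ D) ∧ (¬D ∨ ¬C ∨ B ∨ D) ∧ (¬D ∨ ¬B ∨ C ∨ D) ∧ (¬D ∨ ¬B ∨ B ∨ D) ∧ (¬D ∨ D) ∧ (¬D ∨ C ∨ B) ∧ (¬D ∨ ¬C ∨ ¬B)
≡ (¬D ∨ C ∨ B) ∧ (¬D ∨ ¬C ∨ ¬B)

(¬D ∨ C ∨ B) ∧ (¬D ∨ ¬C ∨ ¬B)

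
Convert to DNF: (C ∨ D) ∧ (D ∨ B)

(C ∧ B) ∨ D

(C ∨ D) ∧ (D ∨ B)
≡ (C ∧ D) ∨ (C ∧ B) ∨ (D ∧ D) ∨ (D ∧ B)   [distribute ∧ over ∨]
≡ (C ∧ B) ∨ D   [simplify]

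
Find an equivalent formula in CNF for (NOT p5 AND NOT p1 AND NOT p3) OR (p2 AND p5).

(NOT p5 OR p2) AND (NOT p1 OR p2) AND (NOT p1 OR p5) AND (NOT p3 OR p2) AND (NOT p3 OR p5)

(NOT p5 AND NOT p1 AND NOT p3) OR (p2 AND p5)
≡ (NOT p5 OR p2) AND (NOT p5 OR p5) AND (NOT p1 OR p2) AND (NOT p1 OR p5) AND (NOT p3 OR p2) AND (NOT p3 OR p5)   — distribute OR over AND
≡ (NOT p5 OR p2) AND (NOT p1 OR p2) AND (NOT p1 OR p5) AND (NOT p3 OR p2) AND (NOT p3 OR p5)   — simplify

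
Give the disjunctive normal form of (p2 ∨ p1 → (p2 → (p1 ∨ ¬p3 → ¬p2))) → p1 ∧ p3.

p2 ∧ p1 ∨ p2 ∧ ¬p3 ∨ p1 ∧ p3

(p2 ∨ p1 → (p2 → (p1 ∨ ¬p3 → ¬p2))) → p1 ∧ p3
= ¬(p2 ∨ p1 → (p2 → (p1 ∨ ¬p3 → ¬p2))) ∨ p1 ∧ p3   [eliminate →]
= ¬(¬(p2 ∨ p1) ∨ (p2 → (p1 ∨ ¬p3 → ¬p2))) ∨ p1 ∧ p3   [eliminate →]
= ¬(¬(p2 ∨ p1) ∨ ¬p2 ∨ (p1 ∨ ¬p3 → ¬p2)) ∨ p1 ∧ p3   [eliminate →]
= ¬(¬(p2 ∨ p1) ∨ ¬p2 ∨ ¬(p1 ∨ ¬p3) ∨ ¬p2) ∨ p1 ∧ p3   [eliminate →]
= ¬¬(p2 ∨ p1) ∧ ¬¬p2 ∧ ¬¬(p1 ∨ ¬p3) ∧ ¬¬p2 ∨ p1 ∧ p3   [De Morgan]
= (p2 ∨ p1) ∧ ¬¬p2 ∧ ¬¬(p1 ∨ ¬p3) ∧ ¬¬p2 ∨ p1 ∧ p3   [double negation]
= (p2 ∨ p1) ∧ p2 ∧ ¬¬(p1 ∨ ¬p3) ∧ ¬¬p2 ∨ p1 ∧ p3   [double negation]
= (p2 ∨ p1) ∧ p2 ∧ (p1 ∨ ¬p3) ∧ ¬¬p2 ∨ p1 ∧ p3   [double negation]
= (p2 ∨ p1) ∧ p2 ∧ (p1 ∨ ¬p3) ∧ p2 ∨ p1 ∧ p3   [double negation]
= p2 ∧ p2 ∧ p1 ∧ p2 ∨ p2 ∧ p2 ∧ ¬p3 ∧ p2 ∨ p1 ∧ p2 ∧ p1 ∧ p2 ∨ p1 ∧ p2 ∧ ¬p3 ∧ p2 ∨ p1 ∧ p3   [distribute ∧ over ∨]
= p2 ∧ p1 ∨ p2 ∧ ¬p3 ∨ p1 ∧ p3   [simplify]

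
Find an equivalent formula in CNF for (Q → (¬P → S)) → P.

(Q → (¬P → S)) → P
≡ ¬(Q → (¬P → S)) ∨ P
≡ ¬(¬Q ∨ (¬P → S)) ∨ P
≡ ¬(¬Q ∨ ¬¬P ∨ S) ∨ P
≡ ¬¬Q ∧ ¬¬¬P ∧ ¬S ∨ P
≡ Q ∧ ¬¬¬P ∧ ¬S ∨ P
≡ Q ∧ ¬P ∧ ¬S ∨ P
≡ (Q ∨ P) ∧ (¬P ∨ P) ∧ (¬S ∨ P)
≡ (Q ∨ P) ∧ (¬S ∨ P)

(Q ∨ P) ∧ (¬S ∨ P)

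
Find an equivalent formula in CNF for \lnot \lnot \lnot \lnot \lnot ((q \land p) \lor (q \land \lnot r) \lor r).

\lnot \lnot \lnot \lnot \lnot ((q \land p) \lor (q \land \lnot r) \lor r)
= \lnot \lnot \lnot ((q \land p) \lor (q \land \lnot r) \lor r)
= \lnot ((q \land p) \lor (q \land \lnot r) \lor r)
= \lnot (q \land p) \land \lnot (q \land \lnot r) \land \lnot r
= (\lnot q \lor \lnot p) \land \lnot (q \land \lnot r) \land \lnot r
= (\lnot q \lor \lnot p) \land (\lnot q \lor \lnot \lnot r) \land \lnot r
= (\lnot q \lor \lnot p) \land (\lnot q \lor r) \land \lnot r

(\lnot q \lor \lnot p) \land (\lnot q \lor r) \land \lnot r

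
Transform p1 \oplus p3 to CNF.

p1 \oplus p3
≡ (p1 \lor p3) \land \lnot (p1 \land p3)   [expand \oplus]
≡ (p1 \lor p3) \land (\lnot p1 \lor \lnot p3)   [De Morgan]

(p1 \lor p3) \land (\lnot p1 \lor \lnot p3)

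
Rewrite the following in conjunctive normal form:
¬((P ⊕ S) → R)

¬((P ⊕ S) → R)
⇔ ¬(¬(P ⊕ S) ∨ R)   (eliminate →)
⇔ ¬(¬((P ∨ S) ∧ ¬(P ∧ S)) ∨ R)   (expand ⊕)
⇔ ¬¬((P ∨ S) ∧ ¬(P ∧ S)) ∧ ¬R   (De Morgan)
⇔ (P ∨ S) ∧ ¬(P ∧ S) ∧ ¬R   (double negation)
⇔ (P ∨ S) ∧ (¬P ∨ ¬S) ∧ ¬R   (De Morgan)

(P ∨ S) ∧ (¬P ∨ ¬S) ∧ ¬R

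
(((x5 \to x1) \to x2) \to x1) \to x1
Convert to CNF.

x5 \lor x2 \lor x1

(((x5 \to x1) \to x2) \to x1) \to x1
≡ \lnot (((x5 \to x1) \to x2) \to x1) \lor x1   — eliminate \to
≡ \lnot (\lnot ((x5 \to x1) \to x2) \lor x1) \lor x1   — eliminate \to
≡ \lnot (\lnot (\lnot (x5 \to x1) \lor x2) \lor x1) \lor x1   — eliminate \to
≡ \lnot (\lnot (\lnot (\lnot x5 \lor x1) \lor x2) \lor x1) \lor x1   — eliminate \to
≡ (\lnot \lnot (\lnot (\lnot x5 \lor x1) \lor x2) \land \lnot x1) \lor x1   — De Morgan
≡ ((\lnot (\lnot x5 \lor x1) \lor x2) \land \lnot x1) \lor x1   — double negation
≡ (((\lnot \lnot x5 \land \lnot x1) \lor x2) \land \lnot x1) \lor x1   — De Morgan
≡ (((x5 \land \lnot x1) \lor x2) \land \lnot x1) \lor x1   — double negation
≡ (x5 \lor x2 \lor x1) \land (\lnot x1 \lor x2 \lor x1) \land (\lnot x1 \lor x1)   — distribute \lor over \land
≡ x5 \lor x2 \lor x1   — simplify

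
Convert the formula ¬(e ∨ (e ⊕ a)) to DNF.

¬(e ∨ (e ⊕ a))
≡ ¬(e ∨ (e ∧ ¬a) ∨ (¬e ∧ a))   — expand ⊕
≡ ¬e ∧ ¬(e ∧ ¬a) ∧ ¬(¬e ∧ a)   — De Morgan
≡ ¬e ∧ (¬e ∨ ¬¬a) ∧ ¬(¬e ∧ a)   — De Morgan
≡ ¬e ∧ (¬e ∨ a) ∧ ¬(¬e ∧ a)   — double negation
≡ ¬e ∧ (¬e ∨ a) ∧ (¬¬e ∨ ¬a)   — De Morgan
≡ ¬e ∧ (¬e ∨ a) ∧ (e ∨ ¬a)   — double negation
≡ (¬e ∧ ¬e ∧ e) ∨ (¬e ∧ ¬e ∧ ¬a) ∨ (¬e ∧ a ∧ e) ∨ (¬e ∧ a ∧ ¬a)   — distribute ∧ over ∨
≡ ¬e ∧ ¬a   — simplify

¬e ∧ ¬a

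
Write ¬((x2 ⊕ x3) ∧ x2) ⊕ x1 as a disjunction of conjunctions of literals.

(x3 ∧ x2 ∧ ¬x1) ∨ (¬x2 ∧ ¬x1) ∨ (x2 ∧ ¬x3 ∧ x1)

¬((x2 ⊕ x3) ∧ x2) ⊕ x1
⇔ (¬((x2 ⊕ x3) ∧ x2) ∧ ¬x1) ∨ (¬¬((x2 ⊕ x3) ∧ x2) ∧ x1)   [expand ⊕]
⇔ (¬(((x2 ∧ ¬x3) ∨ (¬x2 ∧ x3)) ∧ x2) ∧ ¬x1) ∨ (¬¬((x2 ⊕ x3) ∧ x2) ∧ x1)   [expand ⊕]
⇔ (¬(((x2 ∧ ¬x3) ∨ (¬x2 ∧ x3)) ∧ x2) ∧ ¬x1) ∨ (¬¬(((x2 ∧ ¬x3) ∨ (¬x2 ∧ x3)) ∧ x2) ∧ x1)   [expand ⊕]
⇔ ((¬((x2 ∧ ¬x3) ∨ (¬x2 ∧ x3)) ∨ ¬x2) ∧ ¬x1) ∨ (¬¬(((x2 ∧ ¬x3) ∨ (¬x2 ∧ x3)) ∧ x2) ∧ x1)   [De Morgan]
⇔ (((¬(x2 ∧ ¬x3) ∧ ¬(¬x2 ∧ x3)) ∨ ¬x2) ∧ ¬x1) ∨ (¬¬(((x2 ∧ ¬x3) ∨ (¬x2 ∧ x3)) ∧ x2) ∧ x1)   [De Morgan]
⇔ ((((¬x2 ∨ ¬¬x3) ∧ ¬(¬x2 ∧ x3)) ∨ ¬x2) ∧ ¬x1) ∨ (¬¬(((x2 ∧ ¬x3) ∨ (¬x2 ∧ x3)) ∧ x2) ∧ x1)   [De Morgan]
⇔ ((((¬x2 ∨ x3) ∧ ¬(¬x2 ∧ x3)) ∨ ¬x2) ∧ ¬x1) ∨ (¬¬(((x2 ∧ ¬x3) ∨ (¬x2 ∧ x3)) ∧ x2) ∧ x1)   [double negation]
⇔ ((((¬x2 ∨ x3) ∧ (¬¬x2 ∨ ¬x3)) ∨ ¬x2) ∧ ¬x1) ∨ (¬¬(((x2 ∧ ¬x3) ∨ (¬x2 ∧ x3)) ∧ x2) ∧ x1)   [De Morgan]
⇔ ((((¬x2 ∨ x3) ∧ (x2 ∨ ¬x3)) ∨ ¬x2) ∧ ¬x1) ∨ (¬¬(((x2 ∧ ¬x3) ∨ (¬x2 ∧ x3)) ∧ x2) ∧ x1)   [double negation]
⇔ ((((¬x2 ∨ x3) ∧ (x2 ∨ ¬x3)) ∨ ¬x2) ∧ ¬x1) ∨ (((x2 ∧ ¬x3) ∨ (¬x2 ∧ x3)) ∧ x2 ∧ x1)   [double negation]
⇔ (¬x2 ∧ x2 ∧ ¬x1) ∨ (¬x2 ∧ ¬x3 ∧ ¬x1) ∨ (x3 ∧ x2 ∧ ¬x1) ∨ (x3 ∧ ¬x3 ∧ ¬x1) ∨ (¬x2 ∧ ¬x1) ∨ (x2 ∧ ¬x3 ∧ x2 ∧ x1) ∨ (¬x2 ∧ x3 ∧ x2 ∧ x1)   [distribute ∧ over ∨]
⇔ (x3 ∧ x2 ∧ ¬x1) ∨ (¬x2 ∧ ¬x1) ∨ (x2 ∧ ¬x3 ∧ x1)   [simplify]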